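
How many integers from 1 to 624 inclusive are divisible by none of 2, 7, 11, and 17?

230

Apply inclusion-exclusion:
floor(624/2) + floor(624/7) + floor(624/11) + floor(624/17) − floor(624/14) − floor(624/22) − floor(624/34) − floor(624/77) − floor(624/119) − floor(624/187) + floor(624/154) + floor(624/238) + floor(624/374) + floor(624/1309) − floor(624/2618) = 312 + 89 + 56 + 36 − 44 − 28 − 18 − 8 − 5 − 3 + 4 + 2 + 1 + 0 − 0 = 394
624 − 394 = 230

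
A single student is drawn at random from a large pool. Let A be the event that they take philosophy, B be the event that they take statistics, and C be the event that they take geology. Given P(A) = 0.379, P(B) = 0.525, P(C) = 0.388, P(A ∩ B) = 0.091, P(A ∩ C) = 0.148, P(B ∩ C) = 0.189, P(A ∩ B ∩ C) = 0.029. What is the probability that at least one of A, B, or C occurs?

0.893

By inclusion-exclusion,
P(A ∪ B ∪ C) = 0.379 + 0.525 + 0.388 − 0.091 − 0.148 − 0.189 + 0.029 = 0.893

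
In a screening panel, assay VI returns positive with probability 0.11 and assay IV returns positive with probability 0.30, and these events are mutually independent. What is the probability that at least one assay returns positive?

P(none) = (1 − 0.11) × (1 − 0.30) = 0.89 × 0.70 = 0.623
P(at least one) = 1 − 0.623 = 0.377

0.377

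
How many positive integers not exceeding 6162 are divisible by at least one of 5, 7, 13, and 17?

2492

Apply inclusion-exclusion:
1232 + 880 + 474 + 362 − 176 − 94 − 72 − 67 − 51 − 27 + 13 + 10 + 5 + 3 − 0 = 2492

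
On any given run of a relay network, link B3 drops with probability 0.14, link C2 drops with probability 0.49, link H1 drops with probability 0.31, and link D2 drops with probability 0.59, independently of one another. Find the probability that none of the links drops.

0.12407994

P(none) = (1 − 0.14) × (1 − 0.49) × (1 − 0.31) × (1 − 0.59) = 0.86 × 0.51 × 0.69 × 0.41 = 0.12407994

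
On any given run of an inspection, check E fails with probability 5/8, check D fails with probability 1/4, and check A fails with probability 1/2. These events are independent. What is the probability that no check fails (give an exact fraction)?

9/64

P(none) = (1 − 5/8) × (1 − 1/4) × (1 − 1/2) = 3/8 × 3/4 × 1/2 = 9/64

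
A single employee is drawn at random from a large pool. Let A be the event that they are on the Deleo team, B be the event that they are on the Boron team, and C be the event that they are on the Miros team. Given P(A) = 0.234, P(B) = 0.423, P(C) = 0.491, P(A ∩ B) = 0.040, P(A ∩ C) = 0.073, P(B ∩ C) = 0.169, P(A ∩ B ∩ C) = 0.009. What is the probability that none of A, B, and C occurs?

Inclusion–exclusion gives
P(A ∪ B ∪ C) = 0.234 + 0.423 + 0.491 − 0.040 − 0.073 − 0.169 + 0.009 = 0.875
P(none) = 1 − 0.875 = 0.125

0.125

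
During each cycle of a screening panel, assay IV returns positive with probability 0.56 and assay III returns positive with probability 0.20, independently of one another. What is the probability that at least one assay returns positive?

P(none) = (1 − 0.56) × (1 − 0.20) = 0.44 × 0.80 = 0.352
P(at least one) = 1 − 0.352 = 0.648

0.648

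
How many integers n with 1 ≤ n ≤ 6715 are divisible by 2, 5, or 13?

Using inclusion–exclusion:
3357 + 1343 + 516 − 671 − 258 − 103 + 51 = 4235

4235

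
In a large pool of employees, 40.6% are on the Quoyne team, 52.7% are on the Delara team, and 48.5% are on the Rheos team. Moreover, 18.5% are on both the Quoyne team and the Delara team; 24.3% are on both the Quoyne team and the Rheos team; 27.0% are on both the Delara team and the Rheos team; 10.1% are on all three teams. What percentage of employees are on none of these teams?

P(union) = 40.6 + 52.7 + 48.5 − 18.5 − 24.3 − 27.0 + 10.1 = 82.1%
P(none) = 100% − 82.1% = 17.9%

17.9%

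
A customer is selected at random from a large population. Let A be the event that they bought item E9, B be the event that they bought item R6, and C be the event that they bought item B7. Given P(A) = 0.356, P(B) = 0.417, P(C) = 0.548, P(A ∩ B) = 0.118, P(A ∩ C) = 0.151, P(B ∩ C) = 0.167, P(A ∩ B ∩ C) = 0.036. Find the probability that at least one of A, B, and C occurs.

P(A ∪ B ∪ C) = 0.356 + 0.417 + 0.548 − 0.118 − 0.151 − 0.167 + 0.036 = 0.921

0.921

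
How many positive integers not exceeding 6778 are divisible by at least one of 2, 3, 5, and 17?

⌊6778/2⌋ + ⌊6778/3⌋ + ⌊6778/5⌋ + ⌊6778/17⌋ − ⌊6778/6⌋ − ⌊6778/10⌋ − ⌊6778/34⌋ − ⌊6778/15⌋ − ⌊6778/51⌋ − ⌊6778/85⌋ + ⌊6778/30⌋ + ⌊6778/102⌋ + ⌊6778/170⌋ + ⌊6778/255⌋ − ⌊6778/510⌋ = 3389 + 2259 + 1355 + 398 − 1129 − 677 − 199 − 451 − 132 − 79 + 225 + 66 + 39 + 26 − 13 = 5077

5077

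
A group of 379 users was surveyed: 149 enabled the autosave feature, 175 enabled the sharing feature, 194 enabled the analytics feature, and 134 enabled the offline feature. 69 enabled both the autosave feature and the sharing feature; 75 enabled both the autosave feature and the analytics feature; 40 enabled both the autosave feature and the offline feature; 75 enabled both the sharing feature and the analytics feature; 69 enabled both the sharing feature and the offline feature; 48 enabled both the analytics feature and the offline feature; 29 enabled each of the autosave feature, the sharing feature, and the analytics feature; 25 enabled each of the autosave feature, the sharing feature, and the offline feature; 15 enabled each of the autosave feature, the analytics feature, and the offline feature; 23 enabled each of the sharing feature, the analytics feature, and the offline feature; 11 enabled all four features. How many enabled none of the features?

22

|at least one| = 149 + 175 + 194 + 134 − 69 − 75 − 40 − 75 − 69 − 48 + 29 + 25 + 15 + 23 − 11 = 357
None: 379 − 357 = 22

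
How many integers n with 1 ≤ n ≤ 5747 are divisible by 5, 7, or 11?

Inclusion–exclusion gives
⌊5747/5⌋ + ⌊5747/7⌋ + ⌊5747/11⌋ − ⌊5747/35⌋ − ⌊5747/55⌋ − ⌊5747/77⌋ + ⌊5747/385⌋ = 1149 + 821 + 522 − 164 − 104 − 74 + 14 = 2164

2164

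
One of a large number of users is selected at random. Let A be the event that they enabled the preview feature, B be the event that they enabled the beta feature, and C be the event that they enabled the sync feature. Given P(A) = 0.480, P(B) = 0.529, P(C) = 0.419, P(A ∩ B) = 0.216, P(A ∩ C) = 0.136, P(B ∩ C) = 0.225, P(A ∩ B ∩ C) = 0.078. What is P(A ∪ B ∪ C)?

By inclusion-exclusion,
P(A ∪ B ∪ C) = 0.480 + 0.529 + 0.419 − 0.216 − 0.136 − 0.225 + 0.078 = 0.929

0.929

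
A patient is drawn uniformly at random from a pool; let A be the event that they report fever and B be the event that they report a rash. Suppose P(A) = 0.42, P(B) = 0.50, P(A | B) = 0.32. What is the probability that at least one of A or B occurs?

0.76

P(A ∩ B) = P(B)·P(A|B) = 0.50 × 0.32 = 0.16
Inclusion–exclusion gives
P(A ∪ B) = 0.42 + 0.50 − 0.16 = 0.76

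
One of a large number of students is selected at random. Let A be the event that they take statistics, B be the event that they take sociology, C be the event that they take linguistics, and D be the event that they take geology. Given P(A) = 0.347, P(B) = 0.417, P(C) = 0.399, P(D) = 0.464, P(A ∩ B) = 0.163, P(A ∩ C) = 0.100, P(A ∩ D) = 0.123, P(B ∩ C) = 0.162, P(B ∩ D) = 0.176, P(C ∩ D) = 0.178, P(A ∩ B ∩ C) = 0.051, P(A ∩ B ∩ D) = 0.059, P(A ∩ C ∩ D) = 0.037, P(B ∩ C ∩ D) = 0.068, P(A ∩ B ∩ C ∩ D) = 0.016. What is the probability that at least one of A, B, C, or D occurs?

0.924

Inclusion–exclusion gives
P(A ∪ B ∪ C ∪ D) = 0.347 + 0.417 + 0.399 + 0.464 − 0.163 − 0.100 − 0.123 − 0.162 − 0.176 − 0.178 + 0.051 + 0.059 + 0.037 + 0.068 − 0.016 = 0.924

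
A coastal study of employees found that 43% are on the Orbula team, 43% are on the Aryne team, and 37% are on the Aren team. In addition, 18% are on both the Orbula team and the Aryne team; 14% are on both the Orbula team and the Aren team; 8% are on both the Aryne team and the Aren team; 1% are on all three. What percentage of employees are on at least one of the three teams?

P(at least one) = 43 + 43 + 37 − 18 − 14 − 8 + 1 = 84%

84%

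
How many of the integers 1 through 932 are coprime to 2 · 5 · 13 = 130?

466 + 186 + 71 − 93 − 35 − 14 + 7 = 588
932 − 588 = 344

344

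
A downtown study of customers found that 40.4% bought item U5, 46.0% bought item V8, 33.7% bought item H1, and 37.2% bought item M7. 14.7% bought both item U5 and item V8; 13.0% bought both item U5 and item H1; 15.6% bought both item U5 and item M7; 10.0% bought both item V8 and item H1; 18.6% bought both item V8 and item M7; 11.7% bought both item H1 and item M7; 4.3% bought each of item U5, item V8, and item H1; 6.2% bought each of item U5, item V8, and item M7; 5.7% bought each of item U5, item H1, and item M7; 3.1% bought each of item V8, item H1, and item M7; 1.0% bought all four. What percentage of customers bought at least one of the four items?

92.0%

Inclusion–exclusion gives
P(at least one) = 40.4 + 46.0 + 33.7 + 37.2 − 14.7 − 13.0 − 15.6 − 10.0 − 18.6 − 11.7 + 4.3 + 6.2 + 5.7 + 3.1 − 1.0 = 92.0%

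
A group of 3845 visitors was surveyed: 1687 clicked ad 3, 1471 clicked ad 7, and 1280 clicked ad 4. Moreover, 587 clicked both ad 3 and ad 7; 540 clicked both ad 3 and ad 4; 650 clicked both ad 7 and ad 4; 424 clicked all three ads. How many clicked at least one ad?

3085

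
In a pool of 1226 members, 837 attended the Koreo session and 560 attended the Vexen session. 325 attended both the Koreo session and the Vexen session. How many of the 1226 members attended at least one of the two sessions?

1072

Inclusion–exclusion gives
N(≥1) = 837 + 560 − 325 = 1072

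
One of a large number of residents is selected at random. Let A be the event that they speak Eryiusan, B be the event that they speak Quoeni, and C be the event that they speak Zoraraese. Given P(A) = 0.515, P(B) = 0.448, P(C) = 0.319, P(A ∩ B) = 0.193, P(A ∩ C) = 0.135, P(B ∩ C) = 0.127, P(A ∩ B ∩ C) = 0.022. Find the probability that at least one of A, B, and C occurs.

0.849

P(A ∪ B ∪ C) = 0.515 + 0.448 + 0.319 − 0.193 − 0.135 − 0.127 + 0.022 = 0.849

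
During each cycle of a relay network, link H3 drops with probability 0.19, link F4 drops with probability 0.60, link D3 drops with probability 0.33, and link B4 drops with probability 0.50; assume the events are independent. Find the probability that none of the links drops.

0.10854

Since the events are independent, P(none) is the product of the individual non-occurrence probabilities.
P(none) = (1 − 0.19) × (1 − 0.60) × (1 − 0.33) × (1 − 0.50) = 0.81 × 0.40 × 0.67 × 0.50 = 0.10854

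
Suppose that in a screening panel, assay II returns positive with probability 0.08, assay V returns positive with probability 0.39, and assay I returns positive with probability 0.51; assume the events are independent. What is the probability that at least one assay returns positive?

0.725012

Since the events are independent, P(none) is the product of the individual non-occurrence probabilities.
P(none) = (1 − 0.08) × (1 − 0.39) × (1 − 0.51) = 0.92 × 0.61 × 0.49 = 0.274988
P(at least one) = 1 − 0.274988 = 0.725012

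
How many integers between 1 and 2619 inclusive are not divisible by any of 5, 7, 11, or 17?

1537

⌊2619/5⌋ + ⌊2619/7⌋ + ⌊2619/11⌋ + ⌊2619/17⌋ − ⌊2619/35⌋ − ⌊2619/55⌋ − ⌊2619/85⌋ − ⌊2619/77⌋ − ⌊2619/119⌋ − ⌊2619/187⌋ + ⌊2619/385⌋ + ⌊2619/595⌋ + ⌊2619/935⌋ + ⌊2619/1309⌋ − ⌊2619/6545⌋ = 523 + 374 + 238 + 154 − 74 − 47 − 30 − 34 − 22 − 14 + 6 + 4 + 2 + 2 − 0 = 1082
2619 − 1082 = 1537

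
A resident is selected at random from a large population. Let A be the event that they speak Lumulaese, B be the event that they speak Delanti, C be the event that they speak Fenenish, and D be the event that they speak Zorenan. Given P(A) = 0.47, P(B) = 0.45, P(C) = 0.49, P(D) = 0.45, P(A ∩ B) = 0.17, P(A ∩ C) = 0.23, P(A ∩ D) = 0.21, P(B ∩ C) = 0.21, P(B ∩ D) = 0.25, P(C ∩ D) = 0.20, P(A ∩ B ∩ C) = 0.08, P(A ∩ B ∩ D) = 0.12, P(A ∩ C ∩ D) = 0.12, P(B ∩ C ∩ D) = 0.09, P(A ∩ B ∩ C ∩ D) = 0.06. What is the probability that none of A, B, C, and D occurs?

0.06

Inclusion–exclusion gives
P(A ∪ B ∪ C ∪ D) = 0.47 + 0.45 + 0.49 + 0.45 − 0.17 − 0.23 − 0.21 − 0.21 − 0.25 − 0.20 + 0.08 + 0.12 + 0.12 + 0.09 − 0.06 = 0.94
P(none) = 1 − 0.94 = 0.06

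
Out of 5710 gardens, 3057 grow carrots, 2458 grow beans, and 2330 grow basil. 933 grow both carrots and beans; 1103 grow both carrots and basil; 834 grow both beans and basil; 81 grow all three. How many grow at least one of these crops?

By inclusion-exclusion,
N(≥1) = 3057 + 2458 + 2330 − 933 − 1103 − 834 + 81 = 5056

5056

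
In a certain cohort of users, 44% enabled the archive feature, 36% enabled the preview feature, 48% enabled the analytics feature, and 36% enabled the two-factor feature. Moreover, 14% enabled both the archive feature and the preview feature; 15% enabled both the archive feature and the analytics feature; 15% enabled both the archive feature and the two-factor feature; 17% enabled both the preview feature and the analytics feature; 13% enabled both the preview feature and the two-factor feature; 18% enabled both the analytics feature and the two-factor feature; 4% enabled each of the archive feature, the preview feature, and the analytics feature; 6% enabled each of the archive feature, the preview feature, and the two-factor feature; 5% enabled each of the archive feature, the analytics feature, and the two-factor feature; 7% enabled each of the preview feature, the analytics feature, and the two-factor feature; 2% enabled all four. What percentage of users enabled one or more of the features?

92%

Using inclusion–exclusion:
P(≥1) = 44 + 36 + 48 + 36 − 14 − 15 − 15 − 17 − 13 − 18 + 4 + 6 + 5 + 7 − 2 = 92%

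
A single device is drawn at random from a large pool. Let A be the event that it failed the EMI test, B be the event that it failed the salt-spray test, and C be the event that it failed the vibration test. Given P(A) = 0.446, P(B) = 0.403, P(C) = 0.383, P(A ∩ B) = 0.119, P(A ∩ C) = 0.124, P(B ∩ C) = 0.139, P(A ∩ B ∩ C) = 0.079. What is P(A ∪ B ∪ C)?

0.929

Inclusion–exclusion gives
P(A ∪ B ∪ C) = 0.446 + 0.403 + 0.383 − 0.119 − 0.124 − 0.139 + 0.079 = 0.929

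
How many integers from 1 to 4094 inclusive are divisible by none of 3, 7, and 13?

Apply inclusion-exclusion:
⌊4094/3⌋ + ⌊4094/7⌋ + ⌊4094/13⌋ − ⌊4094/21⌋ − ⌊4094/39⌋ − ⌊4094/91⌋ + ⌊4094/273⌋ = 1364 + 584 + 314 − 194 − 104 − 44 + 14 = 1934
4094 − 1934 = 2160

2160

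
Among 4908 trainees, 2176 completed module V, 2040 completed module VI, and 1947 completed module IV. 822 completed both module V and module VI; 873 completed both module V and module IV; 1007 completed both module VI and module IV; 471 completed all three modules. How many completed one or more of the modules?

3932

Apply inclusion-exclusion:
|at least one| = 2176 + 2040 + 1947 − 822 − 873 − 1007 + 471 = 3932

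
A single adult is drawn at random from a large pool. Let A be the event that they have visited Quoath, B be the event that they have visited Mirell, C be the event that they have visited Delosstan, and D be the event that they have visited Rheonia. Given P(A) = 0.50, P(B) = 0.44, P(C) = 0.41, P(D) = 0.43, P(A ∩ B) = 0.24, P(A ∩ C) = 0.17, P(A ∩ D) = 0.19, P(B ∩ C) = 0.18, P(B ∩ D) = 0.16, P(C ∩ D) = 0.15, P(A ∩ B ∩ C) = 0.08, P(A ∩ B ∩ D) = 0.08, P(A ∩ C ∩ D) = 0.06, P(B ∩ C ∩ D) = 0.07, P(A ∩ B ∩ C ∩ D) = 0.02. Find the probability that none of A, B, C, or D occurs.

0.04

Apply inclusion-exclusion:
P(A ∪ B ∪ C ∪ D) = 0.50 + 0.44 + 0.41 + 0.43 − 0.24 − 0.17 − 0.19 − 0.18 − 0.16 − 0.15 + 0.08 + 0.08 + 0.06 + 0.07 − 0.02 = 0.96
P(none) = 1 − 0.96 = 0.04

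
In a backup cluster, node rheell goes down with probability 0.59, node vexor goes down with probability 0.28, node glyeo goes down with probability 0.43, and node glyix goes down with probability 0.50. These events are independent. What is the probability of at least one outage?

P(none) = (1 − 0.59) × (1 − 0.28) × (1 − 0.43) × (1 − 0.50) = 0.41 × 0.72 × 0.57 × 0.50 = 0.084132
P(at least one) = 1 − 0.084132 = 0.915868

0.915868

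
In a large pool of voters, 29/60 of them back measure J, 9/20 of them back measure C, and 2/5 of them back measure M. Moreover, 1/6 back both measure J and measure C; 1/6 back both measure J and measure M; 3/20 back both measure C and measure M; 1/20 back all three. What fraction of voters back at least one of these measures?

Apply inclusion-exclusion:
P(at least one) = 29/60 + 9/20 + 2/5 − 1/6 − 1/6 − 3/20 + 1/20 = 9/10

9/10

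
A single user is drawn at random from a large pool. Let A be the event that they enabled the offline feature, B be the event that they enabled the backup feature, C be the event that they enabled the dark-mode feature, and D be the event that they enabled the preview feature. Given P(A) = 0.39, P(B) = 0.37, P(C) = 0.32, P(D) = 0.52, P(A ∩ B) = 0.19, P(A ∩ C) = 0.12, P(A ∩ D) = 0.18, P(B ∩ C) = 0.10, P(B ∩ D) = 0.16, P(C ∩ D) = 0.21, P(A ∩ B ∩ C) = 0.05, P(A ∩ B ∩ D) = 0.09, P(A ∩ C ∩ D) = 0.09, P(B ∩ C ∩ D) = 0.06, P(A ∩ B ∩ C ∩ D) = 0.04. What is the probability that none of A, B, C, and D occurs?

0.11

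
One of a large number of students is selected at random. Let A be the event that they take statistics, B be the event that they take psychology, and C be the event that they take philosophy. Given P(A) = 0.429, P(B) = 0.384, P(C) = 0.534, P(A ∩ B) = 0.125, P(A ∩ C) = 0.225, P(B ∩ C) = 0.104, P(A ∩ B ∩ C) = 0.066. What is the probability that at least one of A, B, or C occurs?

Using inclusion–exclusion:
P(A ∪ B ∪ C) = 0.429 + 0.384 + 0.534 − 0.125 − 0.225 − 0.104 + 0.066 = 0.959

0.959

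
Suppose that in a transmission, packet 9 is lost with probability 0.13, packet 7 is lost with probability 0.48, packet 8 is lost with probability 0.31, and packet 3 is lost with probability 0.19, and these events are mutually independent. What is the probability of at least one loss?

0.74715364

P(none) = (1 − 0.13) × (1 − 0.48) × (1 − 0.31) × (1 − 0.19) = 0.87 × 0.52 × 0.69 × 0.81 = 0.25284636
P(at least one) = 1 − 0.25284636 = 0.74715364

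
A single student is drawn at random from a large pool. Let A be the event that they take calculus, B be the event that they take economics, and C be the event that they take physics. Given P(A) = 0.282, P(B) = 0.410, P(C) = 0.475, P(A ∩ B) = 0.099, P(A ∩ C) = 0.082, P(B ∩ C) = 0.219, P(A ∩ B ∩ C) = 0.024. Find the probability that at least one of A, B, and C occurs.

Apply inclusion-exclusion:
P(A ∪ B ∪ C) = 0.282 + 0.410 + 0.475 − 0.099 − 0.082 − 0.219 + 0.024 = 0.791

0.791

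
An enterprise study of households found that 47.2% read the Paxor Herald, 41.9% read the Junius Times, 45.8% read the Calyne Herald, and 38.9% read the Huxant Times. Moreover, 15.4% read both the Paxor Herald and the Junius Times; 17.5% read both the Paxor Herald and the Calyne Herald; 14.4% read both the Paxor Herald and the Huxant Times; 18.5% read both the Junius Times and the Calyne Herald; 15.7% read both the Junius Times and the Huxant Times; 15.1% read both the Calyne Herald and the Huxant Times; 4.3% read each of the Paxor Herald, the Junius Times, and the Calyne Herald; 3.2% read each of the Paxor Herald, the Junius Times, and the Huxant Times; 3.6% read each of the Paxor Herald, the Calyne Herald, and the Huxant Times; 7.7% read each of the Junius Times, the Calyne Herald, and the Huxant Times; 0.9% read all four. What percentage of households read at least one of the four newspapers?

Inclusion–exclusion gives
P(at least one) = 47.2 + 41.9 + 45.8 + 38.9 − 15.4 − 17.5 − 14.4 − 18.5 − 15.7 − 15.1 + 4.3 + 3.2 + 3.6 + 7.7 − 0.9 = 95.1%

95.1%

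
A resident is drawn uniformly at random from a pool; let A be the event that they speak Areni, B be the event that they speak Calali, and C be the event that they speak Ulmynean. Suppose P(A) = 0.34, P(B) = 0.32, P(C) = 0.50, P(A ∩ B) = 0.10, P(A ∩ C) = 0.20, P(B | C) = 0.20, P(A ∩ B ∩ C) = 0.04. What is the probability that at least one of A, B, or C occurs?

P(B ∩ C) = P(C)·P(B|C) = 0.50 × 0.20 = 0.10
P(A ∪ B ∪ C) = 0.34 + 0.32 + 0.50 − 0.10 − 0.20 − 0.10 + 0.04 = 0.80

0.80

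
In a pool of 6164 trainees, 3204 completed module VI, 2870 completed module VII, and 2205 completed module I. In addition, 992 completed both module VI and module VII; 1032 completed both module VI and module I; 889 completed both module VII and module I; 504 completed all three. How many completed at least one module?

5870

Inclusion–exclusion gives
|union| = 3204 + 2870 + 2205 − 992 − 1032 − 889 + 504 = 5870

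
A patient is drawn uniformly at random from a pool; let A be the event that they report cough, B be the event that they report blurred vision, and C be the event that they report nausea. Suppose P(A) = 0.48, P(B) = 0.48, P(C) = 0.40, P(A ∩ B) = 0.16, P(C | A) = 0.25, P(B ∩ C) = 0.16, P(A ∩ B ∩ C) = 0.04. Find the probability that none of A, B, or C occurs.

0.04

P(A ∩ C) = P(A)·P(C|A) = 0.48 × 0.25 = 0.12
Apply inclusion-exclusion:
P(A ∪ B ∪ C) = 0.48 + 0.48 + 0.40 − 0.16 − 0.12 − 0.16 + 0.04 = 0.96
P(none) = 1 − 0.96 = 0.04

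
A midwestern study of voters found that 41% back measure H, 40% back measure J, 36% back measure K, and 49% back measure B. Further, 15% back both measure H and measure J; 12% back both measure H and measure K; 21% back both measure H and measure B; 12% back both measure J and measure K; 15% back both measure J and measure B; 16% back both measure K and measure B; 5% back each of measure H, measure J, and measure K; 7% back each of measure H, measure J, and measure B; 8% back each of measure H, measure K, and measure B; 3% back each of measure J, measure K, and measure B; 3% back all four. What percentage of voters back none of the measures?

P(at least one) = 41 + 40 + 36 + 49 − 15 − 12 − 21 − 12 − 15 − 16 + 5 + 7 + 8 + 3 − 3 = 95%
P(none) = 100% − 95% = 5%

5%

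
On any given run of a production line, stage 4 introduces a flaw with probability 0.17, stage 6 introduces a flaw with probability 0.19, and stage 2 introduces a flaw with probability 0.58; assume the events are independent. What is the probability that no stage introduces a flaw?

P(none) = (1 − 0.17) × (1 − 0.19) × (1 − 0.58) = 0.83 × 0.81 × 0.42 = 0.282366

0.282366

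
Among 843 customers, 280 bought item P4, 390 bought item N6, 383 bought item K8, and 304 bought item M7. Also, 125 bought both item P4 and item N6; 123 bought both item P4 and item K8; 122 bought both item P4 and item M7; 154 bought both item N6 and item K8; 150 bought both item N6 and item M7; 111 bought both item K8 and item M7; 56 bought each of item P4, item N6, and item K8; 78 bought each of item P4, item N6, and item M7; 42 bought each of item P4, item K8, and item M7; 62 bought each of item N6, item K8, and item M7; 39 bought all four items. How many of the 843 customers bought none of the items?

72

By inclusion-exclusion,
|at least one| = 280 + 390 + 383 + 304 − 125 − 123 − 122 − 154 − 150 − 111 + 56 + 78 + 42 + 62 − 39 = 771
None: 843 − 771 = 72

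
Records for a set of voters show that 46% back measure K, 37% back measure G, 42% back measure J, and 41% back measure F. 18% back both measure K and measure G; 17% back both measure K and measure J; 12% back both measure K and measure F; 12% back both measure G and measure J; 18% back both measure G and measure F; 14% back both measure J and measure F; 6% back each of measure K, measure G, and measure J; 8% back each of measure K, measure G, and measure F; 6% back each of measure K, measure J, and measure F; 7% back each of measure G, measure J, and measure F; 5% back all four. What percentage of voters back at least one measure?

Apply inclusion-exclusion:
P(≥1) = 46 + 37 + 42 + 41 − 18 − 17 − 12 − 12 − 18 − 14 + 6 + 8 + 6 + 7 − 5 = 97%

97%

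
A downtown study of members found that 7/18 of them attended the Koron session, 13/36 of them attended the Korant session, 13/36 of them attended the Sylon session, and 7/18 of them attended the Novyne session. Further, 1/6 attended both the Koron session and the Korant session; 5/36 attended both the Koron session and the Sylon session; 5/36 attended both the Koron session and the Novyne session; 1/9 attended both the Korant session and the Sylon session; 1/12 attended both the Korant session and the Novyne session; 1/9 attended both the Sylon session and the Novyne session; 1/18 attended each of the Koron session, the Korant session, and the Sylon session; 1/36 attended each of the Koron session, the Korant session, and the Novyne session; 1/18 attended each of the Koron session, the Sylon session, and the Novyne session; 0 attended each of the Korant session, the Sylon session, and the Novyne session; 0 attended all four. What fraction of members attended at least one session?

P(at least one) = 7/18 + 13/36 + 13/36 + 7/18 − 1/6 − 5/36 − 5/36 − 1/9 − 1/12 − 1/9 + 1/18 + 1/36 + 1/18 + 0 − 0 = 8/9

8/9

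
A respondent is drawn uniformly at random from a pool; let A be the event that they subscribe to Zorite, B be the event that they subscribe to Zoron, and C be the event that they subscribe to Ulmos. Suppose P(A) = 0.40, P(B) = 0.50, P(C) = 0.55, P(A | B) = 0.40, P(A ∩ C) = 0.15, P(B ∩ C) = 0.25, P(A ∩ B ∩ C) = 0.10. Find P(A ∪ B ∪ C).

P(A ∩ B) = P(B)·P(A|B) = 0.50 × 0.40 = 0.20
Inclusion–exclusion gives
P(A ∪ B ∪ C) = 0.40 + 0.50 + 0.55 − 0.20 − 0.15 − 0.25 + 0.10 = 0.95

0.95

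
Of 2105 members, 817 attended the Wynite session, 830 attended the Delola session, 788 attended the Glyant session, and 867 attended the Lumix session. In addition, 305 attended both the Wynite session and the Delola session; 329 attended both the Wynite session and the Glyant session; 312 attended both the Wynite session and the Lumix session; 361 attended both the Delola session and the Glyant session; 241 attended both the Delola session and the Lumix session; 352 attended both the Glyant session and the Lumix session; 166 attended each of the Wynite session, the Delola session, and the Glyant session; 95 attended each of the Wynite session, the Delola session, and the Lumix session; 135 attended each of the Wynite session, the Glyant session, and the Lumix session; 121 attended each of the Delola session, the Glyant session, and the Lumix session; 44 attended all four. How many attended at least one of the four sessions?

1875

By inclusion-exclusion,
|at least one| = 817 + 830 + 788 + 867 − 305 − 329 − 312 − 361 − 241 − 352 + 166 + 95 + 135 + 121 − 44 = 1875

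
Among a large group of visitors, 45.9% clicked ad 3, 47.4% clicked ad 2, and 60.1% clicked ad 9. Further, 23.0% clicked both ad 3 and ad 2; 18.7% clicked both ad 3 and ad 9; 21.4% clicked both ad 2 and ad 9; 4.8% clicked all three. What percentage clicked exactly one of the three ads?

41.6%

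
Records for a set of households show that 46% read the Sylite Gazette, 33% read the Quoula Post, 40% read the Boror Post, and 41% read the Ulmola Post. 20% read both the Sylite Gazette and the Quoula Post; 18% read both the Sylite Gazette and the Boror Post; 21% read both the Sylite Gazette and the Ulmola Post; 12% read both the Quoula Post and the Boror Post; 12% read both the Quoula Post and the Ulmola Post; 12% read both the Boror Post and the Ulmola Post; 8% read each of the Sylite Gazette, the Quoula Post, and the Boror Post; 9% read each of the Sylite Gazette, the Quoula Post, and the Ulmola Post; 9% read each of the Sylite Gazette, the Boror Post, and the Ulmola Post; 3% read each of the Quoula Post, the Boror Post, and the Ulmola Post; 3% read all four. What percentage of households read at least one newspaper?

91%

By inclusion–exclusion:
P(at least one) = 46 + 33 + 40 + 41 − 20 − 18 − 21 − 12 − 12 − 12 + 8 + 9 + 9 + 3 − 3 = 91%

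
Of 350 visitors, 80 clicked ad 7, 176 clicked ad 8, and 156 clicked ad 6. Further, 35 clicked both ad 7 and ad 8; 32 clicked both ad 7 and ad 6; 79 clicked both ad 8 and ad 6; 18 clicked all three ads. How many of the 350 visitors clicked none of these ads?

66

Inclusion–exclusion gives
|union| = 80 + 176 + 156 − 35 − 32 − 79 + 18 = 284
None: 350 − 284 = 66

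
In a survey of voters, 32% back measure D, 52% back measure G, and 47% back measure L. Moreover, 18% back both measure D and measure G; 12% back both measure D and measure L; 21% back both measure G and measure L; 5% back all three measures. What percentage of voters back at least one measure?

85%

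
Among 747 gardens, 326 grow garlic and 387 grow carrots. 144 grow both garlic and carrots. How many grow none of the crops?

178

|union| = 326 + 387 − 144 = 569
None: 747 − 569 = 178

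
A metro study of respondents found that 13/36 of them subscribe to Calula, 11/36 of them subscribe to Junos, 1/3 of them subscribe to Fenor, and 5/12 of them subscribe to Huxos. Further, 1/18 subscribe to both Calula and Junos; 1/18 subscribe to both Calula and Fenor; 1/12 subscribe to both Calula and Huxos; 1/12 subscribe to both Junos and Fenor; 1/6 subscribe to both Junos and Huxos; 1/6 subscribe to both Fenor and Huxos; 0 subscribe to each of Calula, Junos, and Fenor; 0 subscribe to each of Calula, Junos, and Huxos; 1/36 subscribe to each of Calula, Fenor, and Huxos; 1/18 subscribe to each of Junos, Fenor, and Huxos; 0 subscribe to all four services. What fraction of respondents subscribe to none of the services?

1/9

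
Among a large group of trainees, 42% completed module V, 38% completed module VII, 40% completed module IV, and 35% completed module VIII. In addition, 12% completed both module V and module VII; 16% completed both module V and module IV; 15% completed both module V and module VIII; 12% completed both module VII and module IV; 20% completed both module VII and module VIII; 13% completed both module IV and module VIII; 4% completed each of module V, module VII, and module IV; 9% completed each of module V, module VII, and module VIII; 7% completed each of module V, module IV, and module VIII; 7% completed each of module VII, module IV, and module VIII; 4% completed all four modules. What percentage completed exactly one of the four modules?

44%

P(exactly one) = 42 + 38 + 40 + 35 − 2·12 − 2·16 − 2·15 − 2·12 − 2·20 − 2·13 + 3·4 + 3·9 + 3·7 + 3·7 − 4·4 = 44%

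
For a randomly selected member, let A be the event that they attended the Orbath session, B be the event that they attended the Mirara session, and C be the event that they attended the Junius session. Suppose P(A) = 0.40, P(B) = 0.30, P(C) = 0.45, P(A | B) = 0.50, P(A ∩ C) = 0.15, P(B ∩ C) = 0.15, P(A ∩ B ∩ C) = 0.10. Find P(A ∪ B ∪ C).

P(A ∩ B) = P(B)·P(A|B) = 0.30 × 0.50 = 0.15
P(A ∪ B ∪ C) = 0.40 + 0.30 + 0.45 − 0.15 − 0.15 − 0.15 + 0.10 = 0.80

0.80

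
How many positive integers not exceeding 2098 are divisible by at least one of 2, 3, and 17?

1440

⌊2098/2⌋ + ⌊2098/3⌋ + ⌊2098/17⌋ − ⌊2098/6⌋ − ⌊2098/34⌋ − ⌊2098/51⌋ + ⌊2098/102⌋ = 1049 + 699 + 123 − 349 − 61 − 41 + 20 = 1440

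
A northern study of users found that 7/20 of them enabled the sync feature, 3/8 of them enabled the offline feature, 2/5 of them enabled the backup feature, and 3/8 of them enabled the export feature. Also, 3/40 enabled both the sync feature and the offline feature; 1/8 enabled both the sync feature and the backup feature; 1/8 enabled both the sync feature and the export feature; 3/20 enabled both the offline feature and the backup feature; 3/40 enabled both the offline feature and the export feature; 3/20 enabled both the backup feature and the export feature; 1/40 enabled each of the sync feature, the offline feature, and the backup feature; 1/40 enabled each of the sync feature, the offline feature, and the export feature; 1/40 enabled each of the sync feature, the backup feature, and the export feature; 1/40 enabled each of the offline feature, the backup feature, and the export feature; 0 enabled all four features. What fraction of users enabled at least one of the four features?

By inclusion–exclusion:
P(union) = 7/20 + 3/8 + 2/5 + 3/8 − 3/40 − 1/8 − 1/8 − 3/20 − 3/40 − 3/20 + 1/40 + 1/40 + 1/40 + 1/40 − 0 = 9/10

9/10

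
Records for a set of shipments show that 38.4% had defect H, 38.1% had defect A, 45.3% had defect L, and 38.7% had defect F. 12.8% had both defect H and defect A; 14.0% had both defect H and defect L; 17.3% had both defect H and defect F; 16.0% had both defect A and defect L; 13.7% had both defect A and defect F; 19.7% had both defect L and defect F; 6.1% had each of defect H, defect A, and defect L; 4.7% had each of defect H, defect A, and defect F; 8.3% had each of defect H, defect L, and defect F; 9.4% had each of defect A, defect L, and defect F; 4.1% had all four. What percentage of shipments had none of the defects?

8.6%

P(union) = 38.4 + 38.1 + 45.3 + 38.7 − 12.8 − 14.0 − 17.3 − 16.0 − 13.7 − 19.7 + 6.1 + 4.7 + 8.3 + 9.4 − 4.1 = 91.4%
P(none) = 100% − 91.4% = 8.6%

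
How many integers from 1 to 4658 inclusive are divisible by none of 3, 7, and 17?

2505

⌊4658/3⌋ + ⌊4658/7⌋ + ⌊4658/17⌋ − ⌊4658/21⌋ − ⌊4658/51⌋ − ⌊4658/119⌋ + ⌊4658/357⌋ = 1552 + 665 + 274 − 221 − 91 − 39 + 13 = 2153
4658 − 2153 = 2505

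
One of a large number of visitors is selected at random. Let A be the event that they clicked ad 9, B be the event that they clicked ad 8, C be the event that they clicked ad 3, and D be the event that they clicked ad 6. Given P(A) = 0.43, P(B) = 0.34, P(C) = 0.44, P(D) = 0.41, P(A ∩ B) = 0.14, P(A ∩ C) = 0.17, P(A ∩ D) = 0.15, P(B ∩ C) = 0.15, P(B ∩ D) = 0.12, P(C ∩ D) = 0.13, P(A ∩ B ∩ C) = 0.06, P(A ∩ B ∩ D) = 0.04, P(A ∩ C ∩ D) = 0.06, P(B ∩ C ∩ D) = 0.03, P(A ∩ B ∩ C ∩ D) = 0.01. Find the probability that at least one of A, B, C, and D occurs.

0.94

P(A ∪ B ∪ C ∪ D) = 0.43 + 0.34 + 0.44 + 0.41 − 0.14 − 0.17 − 0.15 − 0.15 − 0.12 − 0.13 + 0.06 + 0.04 + 0.06 + 0.03 − 0.01 = 0.94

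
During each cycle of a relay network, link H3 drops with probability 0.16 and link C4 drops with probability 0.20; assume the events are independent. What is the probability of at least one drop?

Since the events are independent, P(none) is the product of the individual non-occurrence probabilities.
P(none) = (1 − 0.16) × (1 − 0.20) = 0.84 × 0.80 = 0.672
P(at least one) = 1 − 0.672 = 0.328

0.328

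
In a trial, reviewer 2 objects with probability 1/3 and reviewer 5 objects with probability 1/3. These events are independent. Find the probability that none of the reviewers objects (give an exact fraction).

4/9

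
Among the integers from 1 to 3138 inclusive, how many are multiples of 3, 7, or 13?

1483

By inclusion-exclusion,
floor(3138/3) + floor(3138/7) + floor(3138/13) − floor(3138/21) − floor(3138/39) − floor(3138/91) + floor(3138/273) = 1046 + 448 + 241 − 149 − 80 − 34 + 11 = 1483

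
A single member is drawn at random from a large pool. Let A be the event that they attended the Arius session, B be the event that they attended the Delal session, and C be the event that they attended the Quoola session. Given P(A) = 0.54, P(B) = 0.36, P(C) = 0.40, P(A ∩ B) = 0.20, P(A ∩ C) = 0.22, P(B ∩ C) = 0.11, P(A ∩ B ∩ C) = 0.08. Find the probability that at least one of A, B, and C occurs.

0.85

P(A ∪ B ∪ C) = 0.54 + 0.36 + 0.40 − 0.20 − 0.22 − 0.11 + 0.08 = 0.85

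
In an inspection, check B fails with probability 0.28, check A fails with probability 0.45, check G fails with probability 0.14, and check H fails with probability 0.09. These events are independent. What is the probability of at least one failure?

Independence gives P(none) = ∏(1 − pᵢ).
P(none) = (1 − 0.28) × (1 − 0.45) × (1 − 0.14) × (1 − 0.09) = 0.72 × 0.55 × 0.86 × 0.91 = 0.3099096
P(at least one) = 1 − 0.3099096 = 0.6900904

0.6900904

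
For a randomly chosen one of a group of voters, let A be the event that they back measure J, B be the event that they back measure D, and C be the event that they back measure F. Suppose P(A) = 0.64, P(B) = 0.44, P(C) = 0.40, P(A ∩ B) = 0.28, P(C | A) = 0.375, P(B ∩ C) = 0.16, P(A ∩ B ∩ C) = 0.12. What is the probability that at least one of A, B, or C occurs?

0.92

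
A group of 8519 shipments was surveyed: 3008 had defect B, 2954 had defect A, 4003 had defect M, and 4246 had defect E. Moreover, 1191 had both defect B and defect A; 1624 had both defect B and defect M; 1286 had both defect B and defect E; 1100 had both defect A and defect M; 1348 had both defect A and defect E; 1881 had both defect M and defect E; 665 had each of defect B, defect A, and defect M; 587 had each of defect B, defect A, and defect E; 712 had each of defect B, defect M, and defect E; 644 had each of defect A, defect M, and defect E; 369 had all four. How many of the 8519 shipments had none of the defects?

By inclusion-exclusion,
|at least one| = 3008 + 2954 + 4003 + 4246 − 1191 − 1624 − 1286 − 1100 − 1348 − 1881 + 665 + 587 + 712 + 644 − 369 = 8020
None: 8519 − 8020 = 499

499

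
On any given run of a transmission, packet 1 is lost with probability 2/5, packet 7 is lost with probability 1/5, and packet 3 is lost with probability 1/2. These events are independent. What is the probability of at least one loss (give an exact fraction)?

Independence gives P(none) = ∏(1 − pᵢ).
P(none) = (1 − 2/5) × (1 − 1/5) × (1 − 1/2) = 3/5 × 4/5 × 1/2 = 6/25
P(at least one) = 1 − 6/25 = 19/25

19/25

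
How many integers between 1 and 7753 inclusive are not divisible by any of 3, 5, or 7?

By inclusion–exclusion:
2584 + 1550 + 1107 − 516 − 369 − 221 + 73 = 4208
7753 − 4208 = 3545

3545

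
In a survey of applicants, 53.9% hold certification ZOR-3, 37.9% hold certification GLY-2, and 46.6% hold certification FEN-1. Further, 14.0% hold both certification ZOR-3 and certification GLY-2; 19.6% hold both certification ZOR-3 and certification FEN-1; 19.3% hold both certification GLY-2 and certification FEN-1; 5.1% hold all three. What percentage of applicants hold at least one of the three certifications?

By inclusion-exclusion,
P(≥1) = 53.9 + 37.9 + 46.6 − 14.0 − 19.6 − 19.3 + 5.1 = 90.6%

90.6%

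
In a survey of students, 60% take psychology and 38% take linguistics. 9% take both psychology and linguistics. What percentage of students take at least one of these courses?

P(at least one) = 60 + 38 − 9 = 89%

89%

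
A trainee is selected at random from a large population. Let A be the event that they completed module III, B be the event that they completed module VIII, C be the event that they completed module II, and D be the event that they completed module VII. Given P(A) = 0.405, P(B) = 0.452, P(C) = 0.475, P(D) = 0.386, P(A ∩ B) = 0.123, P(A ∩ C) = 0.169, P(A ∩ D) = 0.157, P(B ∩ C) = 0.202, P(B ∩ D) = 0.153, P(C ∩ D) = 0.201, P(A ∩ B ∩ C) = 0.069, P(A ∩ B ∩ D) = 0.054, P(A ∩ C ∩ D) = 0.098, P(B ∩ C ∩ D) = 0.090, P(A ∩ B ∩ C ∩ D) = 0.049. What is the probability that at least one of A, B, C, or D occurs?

By inclusion-exclusion,
P(A ∪ B ∪ C ∪ D) = 0.405 + 0.452 + 0.475 + 0.386 − 0.123 − 0.169 − 0.157 − 0.202 − 0.153 − 0.201 + 0.069 + 0.054 + 0.098 + 0.090 − 0.049 = 0.975

0.975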